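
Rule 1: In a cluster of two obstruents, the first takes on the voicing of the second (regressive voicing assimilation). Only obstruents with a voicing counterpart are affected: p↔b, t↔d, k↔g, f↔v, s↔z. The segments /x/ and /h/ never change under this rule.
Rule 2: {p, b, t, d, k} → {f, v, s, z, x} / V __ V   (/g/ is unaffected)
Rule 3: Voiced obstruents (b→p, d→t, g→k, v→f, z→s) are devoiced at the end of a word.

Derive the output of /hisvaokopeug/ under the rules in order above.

Rule 1 (regressive voicing assimilation): /s/ precedes the voiced obstruent /v/, so it voices to [z] by assimilation. /hisvaokopeug/ → hizvaokopeug.
Rule 2 (intervocalic spirantization): /k/ is a stop between vowels /o/ and /o/, so it spirantizes to the fricative [x]. /p/ is a stop between vowels /o/ and /e/, so it spirantizes to the fricative [f]. /hizvaokopeug/ → hizvaoxofeug.
Rule 3 (final devoicing): /g/ is a voiced obstruent in word-final position, so it devoices to [k]. /hizvaoxofeug/ → hizvaoxofeuk.

hizvaoxofeuk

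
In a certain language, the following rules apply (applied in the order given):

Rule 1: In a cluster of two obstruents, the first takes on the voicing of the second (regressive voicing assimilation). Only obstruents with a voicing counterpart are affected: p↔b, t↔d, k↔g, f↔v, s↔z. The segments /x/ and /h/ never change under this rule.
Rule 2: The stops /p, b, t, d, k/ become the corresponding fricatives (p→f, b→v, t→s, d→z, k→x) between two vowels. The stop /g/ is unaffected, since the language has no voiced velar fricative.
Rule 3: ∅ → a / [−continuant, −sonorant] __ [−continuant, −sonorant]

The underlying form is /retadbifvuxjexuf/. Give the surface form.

resadabivvuxjexuf

Rule 1 (regressive voicing assimilation): /f/ precedes the voiced obstruent /v/, so it voices to [v] by assimilation. /retadbifvuxjexuf/ → retadbivvuxjexuf.
Rule 2 (intervocalic spirantization): /t/ is a stop between vowels /e/ and /a/, so it spirantizes to the fricative [s]. /retadbivvuxjexuf/ → resadbivvuxjexuf.
Rule 3 (stop-cluster a-epenthesis): /d/ and /b/ form a stop–stop cluster, so [a] is inserted between them. /resadbivvuxjexuf/ → resadabivvuxjexuf.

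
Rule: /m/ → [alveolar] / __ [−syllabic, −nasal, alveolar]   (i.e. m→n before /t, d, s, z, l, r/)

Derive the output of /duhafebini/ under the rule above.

No segment of /duhafebini/ meets the structural description of the rule, so the form surfaces unchanged.

duhafebini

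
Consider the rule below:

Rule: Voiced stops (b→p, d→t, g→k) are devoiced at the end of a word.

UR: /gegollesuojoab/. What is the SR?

gegollesuojoap

Scanning /gegollesuojoab/: /g/ at position 1 is not in the conditioning environment; /g/ at position 3 is not in the conditioning environment; /b/ is a voiced stop in word-final position, so it devoices to [p].
Result: [gegollesuojoap].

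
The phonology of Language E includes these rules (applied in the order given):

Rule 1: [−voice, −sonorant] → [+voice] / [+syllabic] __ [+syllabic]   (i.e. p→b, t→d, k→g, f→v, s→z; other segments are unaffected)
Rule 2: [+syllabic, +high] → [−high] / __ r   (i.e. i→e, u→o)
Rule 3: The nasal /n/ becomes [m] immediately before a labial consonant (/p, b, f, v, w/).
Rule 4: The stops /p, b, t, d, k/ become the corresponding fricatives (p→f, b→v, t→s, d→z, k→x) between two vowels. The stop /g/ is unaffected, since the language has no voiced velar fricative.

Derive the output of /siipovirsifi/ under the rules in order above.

Rule 1 (intervocalic voicing): /p/ is a voiceless obstruent between vowels /i/ and /o/, so it voices to [b]. /f/ is a voiceless obstruent between vowels /i/ and /i/, so it voices to [v]. /siipovirsifi/ → siibovirsivi.
Rule 2 (pre-rhotic lowering): /i/ is a high vowel immediately before /r/, so it lowers to [e]. /siibovirsivi/ → siiboversivi.
Rule 3 (nasal place assimilation): no segment meets the environment; /siiboversivi/ is unchanged.
Rule 4 (intervocalic spirantization): /b/ is a stop between vowels /i/ and /o/, so it spirantizes to the fricative [v]. /siiboversivi/ → siivoversivi.

siivoversivi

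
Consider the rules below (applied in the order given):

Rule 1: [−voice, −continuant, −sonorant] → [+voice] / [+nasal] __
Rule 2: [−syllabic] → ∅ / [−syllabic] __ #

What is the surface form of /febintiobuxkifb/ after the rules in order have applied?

febindiobuxkif

Rule 1 (post-nasal voicing): /t/ is a voiceless stop immediately after the nasal /n/, so it voices to [d]. /febintiobuxkifb/ → febindiobuxkifb.
Rule 2 (final cluster simplification): /b/ is the second consonant of a word-final cluster /fb/, so it deletes. /febindiobuxkifb/ → febindiobuxkif.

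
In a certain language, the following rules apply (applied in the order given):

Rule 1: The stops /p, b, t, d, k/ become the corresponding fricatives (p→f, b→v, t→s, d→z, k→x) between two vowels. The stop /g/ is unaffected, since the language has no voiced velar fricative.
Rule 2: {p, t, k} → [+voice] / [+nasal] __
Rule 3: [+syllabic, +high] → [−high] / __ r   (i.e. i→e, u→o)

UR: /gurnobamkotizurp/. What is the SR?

Rule 1 (intervocalic spirantization): /b/ is a stop between vowels /o/ and /a/, so it spirantizes to the fricative [v]. /t/ is a stop between vowels /o/ and /i/, so it spirantizes to the fricative [s]. /gurnobamkotizurp/ → gurnovamkosizurp.
Rule 2 (post-nasal voicing): /k/ is a voiceless stop immediately after the nasal /m/, so it voices to [g]. /gurnovamkosizurp/ → gurnovamgosizurp.
Rule 3 (pre-rhotic lowering): /u/ is a high vowel immediately before /r/, so it lowers to [o]. /u/ is a high vowel immediately before /r/, so it lowers to [o]. /gurnovamgosizurp/ → gornovamgosizorp.

gornovamgosizorp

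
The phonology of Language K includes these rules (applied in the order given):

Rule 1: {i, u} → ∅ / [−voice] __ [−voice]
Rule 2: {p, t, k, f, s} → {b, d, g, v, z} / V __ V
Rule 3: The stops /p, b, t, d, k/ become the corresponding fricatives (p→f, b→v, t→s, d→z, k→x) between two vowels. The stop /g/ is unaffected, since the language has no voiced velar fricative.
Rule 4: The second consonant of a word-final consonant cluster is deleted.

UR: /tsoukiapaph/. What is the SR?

Rule 1 (high vowel syncope): no segment meets the environment; /tsoukiapaph/ is unchanged.
Rule 2 (intervocalic voicing): /k/ is a voiceless obstruent between vowels /u/ and /i/, so it voices to [g]. /p/ is a voiceless obstruent between vowels /a/ and /a/, so it voices to [b]. /tsoukiapaph/ → tsougiabaph.
Rule 3 (intervocalic spirantization): /b/ is a stop between vowels /a/ and /a/, so it spirantizes to the fricative [v]. /tsougiabaph/ → tsougiavaph.
Rule 4 (final cluster simplification): /h/ is the second consonant of a word-final cluster /ph/, so it deletes. /tsougiavaph/ → tsougiavap.

tsougiavap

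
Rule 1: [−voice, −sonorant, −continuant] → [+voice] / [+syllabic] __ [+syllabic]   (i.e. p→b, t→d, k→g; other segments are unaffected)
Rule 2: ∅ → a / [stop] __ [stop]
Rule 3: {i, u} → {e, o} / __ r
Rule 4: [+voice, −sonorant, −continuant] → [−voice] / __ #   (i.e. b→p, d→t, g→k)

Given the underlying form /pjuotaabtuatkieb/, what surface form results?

pjuodaabatuatakiep

Rule 1 (intervocalic voicing): /t/ is a voiceless stop between vowels /o/ and /a/, so it voices to [d]. /pjuotaabtuatkieb/ → pjuodaabtuatkieb.
Rule 2 (stop-cluster a-epenthesis): /b/ and /t/ form a stop–stop cluster, so [a] is inserted between them. /t/ and /k/ form a stop–stop cluster, so [a] is inserted between them. /pjuodaabtuatkieb/ → pjuodaabatuatakieb.
Rule 3 (pre-rhotic lowering): no segment meets the environment; /pjuodaabatuatakieb/ is unchanged.
Rule 4 (final devoicing): /b/ is a voiced stop in word-final position, so it devoices to [p]. /pjuodaabatuatakieb/ → pjuodaabatuatakiep.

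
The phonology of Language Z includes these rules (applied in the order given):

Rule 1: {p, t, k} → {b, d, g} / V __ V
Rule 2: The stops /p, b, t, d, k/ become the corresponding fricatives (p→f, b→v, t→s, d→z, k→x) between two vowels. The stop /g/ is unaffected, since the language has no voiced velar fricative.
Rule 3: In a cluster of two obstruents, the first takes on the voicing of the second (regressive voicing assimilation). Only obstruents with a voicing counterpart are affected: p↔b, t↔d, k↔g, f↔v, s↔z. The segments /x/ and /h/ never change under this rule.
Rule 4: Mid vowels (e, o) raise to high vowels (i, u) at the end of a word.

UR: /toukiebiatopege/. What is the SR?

Rule 1 (intervocalic voicing): /k/ is a voiceless stop between vowels /u/ and /i/, so it voices to [g]. /t/ is a voiceless stop between vowels /a/ and /o/, so it voices to [d]. /p/ is a voiceless stop between vowels /o/ and /e/, so it voices to [b]. /toukiebiatopege/ → tougiebiadobege.
Rule 2 (intervocalic spirantization): /b/ is a stop between vowels /e/ and /i/, so it spirantizes to the fricative [v]. /d/ is a stop between vowels /a/ and /o/, so it spirantizes to the fricative [z]. /b/ is a stop between vowels /o/ and /e/, so it spirantizes to the fricative [v]. /tougiebiadobege/ → tougieviazovege.
Rule 3 (regressive voicing assimilation): no segment meets the environment; /tougieviazovege/ is unchanged.
Rule 4 (final vowel raising): /e/ is a mid vowel in word-final position, so it raises to [i]. /tougieviazovege/ → tougieviazovegi.

tougieviazovegi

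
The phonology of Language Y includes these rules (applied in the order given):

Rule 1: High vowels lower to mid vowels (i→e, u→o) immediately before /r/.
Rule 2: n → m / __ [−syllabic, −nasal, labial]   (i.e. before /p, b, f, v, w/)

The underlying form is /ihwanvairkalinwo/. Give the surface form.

Rule 1 (pre-rhotic lowering): /i/ is a high vowel immediately before /r/, so it lowers to [e]. /ihwanvairkalinwo/ → ihwanvaerkalinwo.
Rule 2 (nasal place assimilation): /n/ precedes the labial consonant /v/, so it assimilates in place to [m]. /n/ precedes the labial consonant /w/, so it assimilates in place to [m]. /ihwanvaerkalinwo/ → ihwamvaerkalimwo.

ihwamvaerkalimwo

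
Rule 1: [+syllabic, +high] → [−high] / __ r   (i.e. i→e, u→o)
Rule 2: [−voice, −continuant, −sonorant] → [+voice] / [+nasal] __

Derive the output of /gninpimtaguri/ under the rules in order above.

Rule 1 (pre-rhotic lowering): /u/ is a high vowel immediately before /r/, so it lowers to [o]. /gninpimtaguri/ → gninpimtagori.
Rule 2 (post-nasal voicing): /p/ is a voiceless stop immediately after the nasal /n/, so it voices to [b]. /t/ is a voiceless stop immediately after the nasal /m/, so it voices to [d]. /gninpimtagori/ → gninbimdagori.

gninbimdagori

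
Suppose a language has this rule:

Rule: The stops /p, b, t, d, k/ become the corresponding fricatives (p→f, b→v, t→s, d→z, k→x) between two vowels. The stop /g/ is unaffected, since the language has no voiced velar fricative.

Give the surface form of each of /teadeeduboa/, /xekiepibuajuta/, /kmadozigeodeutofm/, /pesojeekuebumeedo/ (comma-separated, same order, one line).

teazeezuvoa, xexiefivuajusa, kmazozigeozeusofm, pesojeexuevumeezo

/teadeeduboa/: /d/ is a stop between vowels /a/ and /e/, so it spirantizes to the fricative [z]. /d/ is a stop between vowels /e/ and /u/, so it spirantizes to the fricative [z]. /b/ is a stop between vowels /u/ and /o/, so it spirantizes to the fricative [v]. → [teazeezuvoa].
/xekiepibuajuta/: /k/ is a stop between vowels /e/ and /i/, so it spirantizes to the fricative [x]. /p/ is a stop between vowels /e/ and /i/, so it spirantizes to the fricative [f]. /b/ is a stop between vowels /i/ and /u/, so it spirantizes to the fricative [v]. /t/ is a stop between vowels /u/ and /a/, so it spirantizes to the fricative [s]. → [xexiefivuajusa].
/kmadozigeodeutofm/: /d/ is a stop between vowels /a/ and /o/, so it spirantizes to the fricative [z]. /d/ is a stop between vowels /o/ and /e/, so it spirantizes to the fricative [z]. /t/ is a stop between vowels /u/ and /o/, so it spirantizes to the fricative [s]. → [kmazozigeozeusofm].
/pesojeekuebumeedo/: /k/ is a stop between vowels /e/ and /u/, so it spirantizes to the fricative [x]. /b/ is a stop between vowels /e/ and /u/, so it spirantizes to the fricative [v]. /d/ is a stop between vowels /e/ and /o/, so it spirantizes to the fricative [z]. → [pesojeexuevumeezo].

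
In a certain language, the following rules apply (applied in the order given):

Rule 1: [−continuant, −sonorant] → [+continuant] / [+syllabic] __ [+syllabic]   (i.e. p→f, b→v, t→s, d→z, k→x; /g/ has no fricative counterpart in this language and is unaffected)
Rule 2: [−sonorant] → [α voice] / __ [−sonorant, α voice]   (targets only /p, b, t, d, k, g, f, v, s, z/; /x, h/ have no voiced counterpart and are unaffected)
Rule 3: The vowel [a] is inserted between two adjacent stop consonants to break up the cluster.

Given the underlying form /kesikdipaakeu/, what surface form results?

Rule 1 (intervocalic spirantization): /p/ is a stop between vowels /i/ and /a/, so it spirantizes to the fricative [f]. /k/ is a stop between vowels /a/ and /e/, so it spirantizes to the fricative [x]. /kesikdipaakeu/ → kesikdifaaxeu.
Rule 2 (regressive voicing assimilation): /k/ precedes the voiced obstruent /d/, so it voices to [g] by assimilation. /kesikdifaaxeu/ → kesigdifaaxeu.
Rule 3 (stop-cluster a-epenthesis): /g/ and /d/ form a stop–stop cluster, so [a] is inserted between them. /kesigdifaaxeu/ → kesigadifaaxeu.

kesigadifaaxeu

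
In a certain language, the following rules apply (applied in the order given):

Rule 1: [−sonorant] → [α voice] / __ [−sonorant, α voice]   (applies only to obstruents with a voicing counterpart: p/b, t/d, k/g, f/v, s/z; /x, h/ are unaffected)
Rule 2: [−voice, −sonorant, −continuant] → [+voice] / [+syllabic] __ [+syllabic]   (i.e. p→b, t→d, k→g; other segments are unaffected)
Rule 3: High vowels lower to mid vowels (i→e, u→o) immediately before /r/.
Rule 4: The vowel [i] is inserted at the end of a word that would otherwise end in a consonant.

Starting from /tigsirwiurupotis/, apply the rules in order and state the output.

tikserwiorubodisi

Rule 1 (regressive voicing assimilation): /g/ precedes the voiceless obstruent /s/, so it devoices to [k] by assimilation. /tigsirwiurupotis/ → tiksirwiurupotis.
Rule 2 (intervocalic voicing): /p/ is a voiceless stop between vowels /u/ and /o/, so it voices to [b]. /t/ is a voiceless stop between vowels /o/ and /i/, so it voices to [d]. /tiksirwiurupotis/ → tiksirwiurubodis.
Rule 3 (pre-rhotic lowering): /i/ is a high vowel immediately before /r/, so it lowers to [e]. /u/ is a high vowel immediately before /r/, so it lowers to [o]. /tiksirwiurubodis/ → tikserwiorubodis.
Rule 4 (final i-epenthesis): the form ends in the consonant /s/, so [i] is inserted word-finally. /tikserwiorubodis/ → tikserwiorubodisi.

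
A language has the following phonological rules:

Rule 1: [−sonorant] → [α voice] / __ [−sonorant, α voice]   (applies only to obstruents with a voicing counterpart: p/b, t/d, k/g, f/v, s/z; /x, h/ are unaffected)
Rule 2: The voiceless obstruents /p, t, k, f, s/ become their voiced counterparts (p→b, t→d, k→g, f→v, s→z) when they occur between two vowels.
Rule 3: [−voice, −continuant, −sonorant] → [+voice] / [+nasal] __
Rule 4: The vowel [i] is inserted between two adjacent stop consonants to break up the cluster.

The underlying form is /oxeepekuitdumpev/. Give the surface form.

Rule 1 (regressive voicing assimilation): /t/ precedes the voiced obstruent /d/, so it voices to [d] by assimilation. /oxeepekuitdumpev/ → oxeepekuiddumpev.
Rule 2 (intervocalic voicing): /p/ is a voiceless obstruent between vowels /e/ and /e/, so it voices to [b]. /k/ is a voiceless obstruent between vowels /e/ and /u/, so it voices to [g]. /oxeepekuiddumpev/ → oxeebeguiddumpev.
Rule 3 (post-nasal voicing): /p/ is a voiceless stop immediately after the nasal /m/, so it voices to [b]. /oxeebeguiddumpev/ → oxeebeguiddumbev.
Rule 4 (stop-cluster i-epenthesis): /d/ and /d/ form a stop–stop cluster, so [i] is inserted between them. /oxeebeguiddumbev/ → oxeebeguididumbev.

oxeebeguididumbev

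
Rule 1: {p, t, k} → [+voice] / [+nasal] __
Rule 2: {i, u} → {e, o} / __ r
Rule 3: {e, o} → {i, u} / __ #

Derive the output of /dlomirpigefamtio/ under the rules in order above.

Rule 1 (post-nasal voicing): /t/ is a voiceless stop immediately after the nasal /m/, so it voices to [d]. /dlomirpigefamtio/ → dlomirpigefamdio.
Rule 2 (pre-rhotic lowering): /i/ is a high vowel immediately before /r/, so it lowers to [e]. /dlomirpigefamdio/ → dlomerpigefamdio.
Rule 3 (final vowel raising): /o/ is a mid vowel in word-final position, so it raises to [u]. /dlomerpigefamdio/ → dlomerpigefamdiu.

dlomerpigefamdiu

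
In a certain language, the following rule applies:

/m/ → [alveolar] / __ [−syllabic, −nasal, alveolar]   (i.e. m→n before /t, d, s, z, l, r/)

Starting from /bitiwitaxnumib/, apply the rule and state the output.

No segment of /bitiwitaxnumib/ meets the structural description of the rule, so the form surfaces unchanged.

bitiwitaxnumib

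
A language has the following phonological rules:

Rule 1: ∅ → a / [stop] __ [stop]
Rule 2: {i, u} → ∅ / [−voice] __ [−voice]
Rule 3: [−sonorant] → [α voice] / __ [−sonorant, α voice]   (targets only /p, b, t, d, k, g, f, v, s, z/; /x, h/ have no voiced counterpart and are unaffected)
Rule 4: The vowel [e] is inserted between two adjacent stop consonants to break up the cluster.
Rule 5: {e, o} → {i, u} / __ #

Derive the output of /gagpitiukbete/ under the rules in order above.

gagapetiukabeti

Rule 1 (stop-cluster a-epenthesis): /g/ and /p/ form a stop–stop cluster, so [a] is inserted between them. /k/ and /b/ form a stop–stop cluster, so [a] is inserted between them. /gagpitiukbete/ → gagapitiukabete.
Rule 2 (high vowel syncope): /i/ is a high vowel flanked by voiceless consonants /p/ and /t/, so it deletes. /gagapitiukabete/ → gagaptiukabete.
Rule 3 (regressive voicing assimilation): no segment meets the environment; /gagaptiukabete/ is unchanged.
Rule 4 (stop-cluster e-epenthesis): /p/ and /t/ form a stop–stop cluster, so [e] is inserted between them. /gagaptiukabete/ → gagapetiukabete.
Rule 5 (final vowel raising): /e/ is a mid vowel in word-final position, so it raises to [i]. /gagapetiukabete/ → gagapetiukabeti.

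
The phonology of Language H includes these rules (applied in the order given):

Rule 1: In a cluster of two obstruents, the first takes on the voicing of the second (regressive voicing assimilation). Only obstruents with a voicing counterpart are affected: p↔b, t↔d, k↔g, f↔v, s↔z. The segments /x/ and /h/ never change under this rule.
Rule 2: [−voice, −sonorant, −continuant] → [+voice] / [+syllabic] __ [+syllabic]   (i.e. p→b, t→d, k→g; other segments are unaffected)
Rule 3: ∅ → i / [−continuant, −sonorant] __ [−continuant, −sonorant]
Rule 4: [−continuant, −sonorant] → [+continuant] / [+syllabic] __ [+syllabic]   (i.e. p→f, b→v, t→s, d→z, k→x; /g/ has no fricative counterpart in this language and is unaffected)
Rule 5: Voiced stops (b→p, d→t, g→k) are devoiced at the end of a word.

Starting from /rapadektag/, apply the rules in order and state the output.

ravazexisak

Rule 1 (regressive voicing assimilation): no segment meets the environment; /rapadektag/ is unchanged.
Rule 2 (intervocalic voicing): /p/ is a voiceless stop between vowels /a/ and /a/, so it voices to [b]. /rapadektag/ → rabadektag.
Rule 3 (stop-cluster i-epenthesis): /k/ and /t/ form a stop–stop cluster, so [i] is inserted between them. /rabadektag/ → rabadekitag.
Rule 4 (intervocalic spirantization): /b/ is a stop between vowels /a/ and /a/, so it spirantizes to the fricative [v]. /d/ is a stop between vowels /a/ and /e/, so it spirantizes to the fricative [z]. /k/ is a stop between vowels /e/ and /i/, so it spirantizes to the fricative [x]. /t/ is a stop between vowels /i/ and /a/, so it spirantizes to the fricative [s]. /rabadekitag/ → ravazexisag.
Rule 5 (final devoicing): /g/ is a voiced stop in word-final position, so it devoices to [k]. /ravazexisag/ → ravazexisak.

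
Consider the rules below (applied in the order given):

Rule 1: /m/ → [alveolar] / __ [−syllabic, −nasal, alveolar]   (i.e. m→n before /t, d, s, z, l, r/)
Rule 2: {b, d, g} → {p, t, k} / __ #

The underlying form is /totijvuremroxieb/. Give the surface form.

totijvurenroxiep

Rule 1 (nasal place assimilation): /m/ precedes the alveolar consonant /r/, so it assimilates in place to [n]. /totijvuremroxieb/ → totijvurenroxieb.
Rule 2 (final devoicing): /b/ is a voiced stop in word-final position, so it devoices to [p]. /totijvurenroxieb/ → totijvurenroxiep.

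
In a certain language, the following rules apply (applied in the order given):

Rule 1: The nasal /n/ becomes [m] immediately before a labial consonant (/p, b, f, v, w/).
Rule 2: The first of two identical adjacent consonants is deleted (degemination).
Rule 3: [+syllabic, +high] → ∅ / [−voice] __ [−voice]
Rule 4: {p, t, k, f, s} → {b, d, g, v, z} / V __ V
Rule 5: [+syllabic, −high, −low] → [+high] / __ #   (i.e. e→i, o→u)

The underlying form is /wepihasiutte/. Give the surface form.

wephaziudi

Rule 1 (nasal place assimilation): no segment meets the environment; /wepihasiutte/ is unchanged.
Rule 2 (degemination): /tt/ is a geminate; the first /t/ deletes. /wepihasiutte/ → wepihasiute.
Rule 3 (high vowel syncope): /i/ is a high vowel flanked by voiceless consonants /p/ and /h/, so it deletes. /wepihasiute/ → wephasiute.
Rule 4 (intervocalic voicing): /s/ is a voiceless obstruent between vowels /a/ and /i/, so it voices to [z]. /t/ is a voiceless obstruent between vowels /u/ and /e/, so it voices to [d]. /wephasiute/ → wephaziude.
Rule 5 (final vowel raising): /e/ is a mid vowel in word-final position, so it raises to [i]. /wephaziude/ → wephaziudi.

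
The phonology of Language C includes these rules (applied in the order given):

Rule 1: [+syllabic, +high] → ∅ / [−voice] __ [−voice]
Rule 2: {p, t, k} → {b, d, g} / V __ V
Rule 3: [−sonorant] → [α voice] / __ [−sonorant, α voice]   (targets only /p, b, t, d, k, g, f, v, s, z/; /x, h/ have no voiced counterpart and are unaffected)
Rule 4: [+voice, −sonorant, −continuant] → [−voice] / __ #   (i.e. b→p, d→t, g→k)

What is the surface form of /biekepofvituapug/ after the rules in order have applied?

biegebovviduabuk

Rule 1 (high vowel syncope): no segment meets the environment; /biekepofvituapug/ is unchanged.
Rule 2 (intervocalic voicing): /k/ is a voiceless stop between vowels /e/ and /e/, so it voices to [g]. /p/ is a voiceless stop between vowels /e/ and /o/, so it voices to [b]. /t/ is a voiceless stop between vowels /i/ and /u/, so it voices to [d]. /p/ is a voiceless stop between vowels /a/ and /u/, so it voices to [b]. /biekepofvituapug/ → biegebofviduabug.
Rule 3 (regressive voicing assimilation): /f/ precedes the voiced obstruent /v/, so it voices to [v] by assimilation. /biegebofviduabug/ → biegebovviduabug.
Rule 4 (final devoicing): /g/ is a voiced stop in word-final position, so it devoices to [k]. /biegebovviduabug/ → biegebovviduabuk.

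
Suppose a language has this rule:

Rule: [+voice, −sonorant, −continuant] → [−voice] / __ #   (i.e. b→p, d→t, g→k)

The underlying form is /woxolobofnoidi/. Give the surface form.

woxolobofnoidi

No segment of /woxolobofnoidi/ meets the structural description of the rule, so the form surfaces unchanged.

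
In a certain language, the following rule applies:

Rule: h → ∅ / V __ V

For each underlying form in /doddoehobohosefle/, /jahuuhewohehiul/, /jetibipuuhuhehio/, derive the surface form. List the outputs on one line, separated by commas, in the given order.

/doddoehobohosefle/: /h/ occurs between vowels /e/ and /o/, so it deletes. /h/ occurs between vowels /o/ and /o/, so it deletes. → [doddoeoboosefle].
/jahuuhewohehiul/: /h/ occurs between vowels /a/ and /u/, so it deletes. /h/ occurs between vowels /u/ and /e/, so it deletes. /h/ occurs between vowels /o/ and /e/, so it deletes. /h/ occurs between vowels /e/ and /i/, so it deletes. → [jauuewoeiul].
/jetibipuuhuhehio/: /h/ occurs between vowels /u/ and /u/, so it deletes. /h/ occurs between vowels /u/ and /e/, so it deletes. /h/ occurs between vowels /e/ and /i/, so it deletes. → [jetibipuuueio].

doddoeoboosefle, jauuewoeiul, jetibipuuueio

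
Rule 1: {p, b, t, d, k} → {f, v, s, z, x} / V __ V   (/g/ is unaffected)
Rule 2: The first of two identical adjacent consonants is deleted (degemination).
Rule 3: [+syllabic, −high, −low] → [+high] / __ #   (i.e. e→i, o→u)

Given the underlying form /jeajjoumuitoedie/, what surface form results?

jeajoumuisoezii

Rule 1 (intervocalic spirantization): /t/ is a stop between vowels /i/ and /o/, so it spirantizes to the fricative [s]. /d/ is a stop between vowels /e/ and /i/, so it spirantizes to the fricative [z]. /jeajjoumuitoedie/ → jeajjoumuisoezie.
Rule 2 (degemination): /jj/ is a geminate; the first /j/ deletes. /jeajjoumuisoezie/ → jeajoumuisoezie.
Rule 3 (final vowel raising): /e/ is a mid vowel in word-final position, so it raises to [i]. /jeajoumuisoezie/ → jeajoumuisoezii.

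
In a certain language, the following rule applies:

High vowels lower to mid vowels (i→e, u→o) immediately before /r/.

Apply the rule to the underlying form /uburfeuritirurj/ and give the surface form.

uborfeoriterorj

/u/ is a high vowel immediately before /r/, so it lowers to [o].
/u/ is a high vowel immediately before /r/, so it lowers to [o].
/i/ is a high vowel immediately before /r/, so it lowers to [e].
/u/ is a high vowel immediately before /r/, so it lowers to [o].
The other instances of /u/, /i/ do not occur in the required environment and remain unchanged.
Surface form: [uborfeoriterorj].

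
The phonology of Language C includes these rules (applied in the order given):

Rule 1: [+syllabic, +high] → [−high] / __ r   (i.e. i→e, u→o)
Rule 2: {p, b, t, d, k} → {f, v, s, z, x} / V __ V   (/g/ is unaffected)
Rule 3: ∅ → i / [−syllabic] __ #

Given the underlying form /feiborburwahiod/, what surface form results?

Rule 1 (pre-rhotic lowering): /u/ is a high vowel immediately before /r/, so it lowers to [o]. /feiborburwahiod/ → feiborborwahiod.
Rule 2 (intervocalic spirantization): /b/ is a stop between vowels /i/ and /o/, so it spirantizes to the fricative [v]. /feiborborwahiod/ → feivorborwahiod.
Rule 3 (final i-epenthesis): the form ends in the consonant /d/, so [i] is inserted word-finally. /feivorborwahiod/ → feivorborwahiodi.

feivorborwahiodi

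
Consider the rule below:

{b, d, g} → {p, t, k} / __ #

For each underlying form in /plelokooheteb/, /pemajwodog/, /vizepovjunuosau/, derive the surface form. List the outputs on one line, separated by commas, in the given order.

plelokoohetep, pemajwodok, vizepovjunuosau

/plelokooheteb/: /b/ is a voiced stop in word-final position, so it devoices to [p]. → [plelokoohetep].
/pemajwodog/: /g/ is a voiced stop in word-final position, so it devoices to [k]. → [pemajwodok].
/vizepovjunuosau/: the rule's environment is not met; surfaces unchanged as [vizepovjunuosau].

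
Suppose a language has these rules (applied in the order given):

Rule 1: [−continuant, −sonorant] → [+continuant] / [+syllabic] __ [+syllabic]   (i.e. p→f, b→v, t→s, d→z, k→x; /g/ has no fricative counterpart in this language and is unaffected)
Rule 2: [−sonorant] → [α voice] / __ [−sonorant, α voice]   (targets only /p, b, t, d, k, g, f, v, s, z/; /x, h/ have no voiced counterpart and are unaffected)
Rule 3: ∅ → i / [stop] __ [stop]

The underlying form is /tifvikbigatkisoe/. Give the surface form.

tivvigibigatikisoe

Rule 1 (intervocalic spirantization): no segment meets the environment; /tifvikbigatkisoe/ is unchanged.
Rule 2 (regressive voicing assimilation): /f/ precedes the voiced obstruent /v/, so it voices to [v] by assimilation. /k/ precedes the voiced obstruent /b/, so it voices to [g] by assimilation. /tifvikbigatkisoe/ → tivvigbigatkisoe.
Rule 3 (stop-cluster i-epenthesis): /g/ and /b/ form a stop–stop cluster, so [i] is inserted between them. /t/ and /k/ form a stop–stop cluster, so [i] is inserted between them. /tivvigbigatkisoe/ → tivvigibigatikisoe.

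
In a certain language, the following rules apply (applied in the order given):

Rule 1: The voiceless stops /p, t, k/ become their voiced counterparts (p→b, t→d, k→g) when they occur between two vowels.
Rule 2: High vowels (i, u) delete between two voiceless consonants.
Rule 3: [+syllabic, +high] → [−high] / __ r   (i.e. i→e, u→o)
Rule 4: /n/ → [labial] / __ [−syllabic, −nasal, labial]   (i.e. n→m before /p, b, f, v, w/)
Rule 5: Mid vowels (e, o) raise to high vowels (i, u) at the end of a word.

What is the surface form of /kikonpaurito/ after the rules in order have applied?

kigompaoridu

Rule 1 (intervocalic voicing): /k/ is a voiceless stop between vowels /i/ and /o/, so it voices to [g]. /t/ is a voiceless stop between vowels /i/ and /o/, so it voices to [d]. /kikonpaurito/ → kigonpaurido.
Rule 2 (high vowel syncope): no segment meets the environment; /kigonpaurido/ is unchanged.
Rule 3 (pre-rhotic lowering): /u/ is a high vowel immediately before /r/, so it lowers to [o]. /kigonpaurido/ → kigonpaorido.
Rule 4 (nasal place assimilation): /n/ precedes the labial consonant /p/, so it assimilates in place to [m]. /kigonpaorido/ → kigompaorido.
Rule 5 (final vowel raising): /o/ is a mid vowel in word-final position, so it raises to [u]. /kigompaorido/ → kigompaoridu.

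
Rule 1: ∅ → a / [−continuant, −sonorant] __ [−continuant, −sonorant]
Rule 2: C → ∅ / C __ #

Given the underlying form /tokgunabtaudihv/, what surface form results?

Rule 1 (stop-cluster a-epenthesis): /k/ and /g/ form a stop–stop cluster, so [a] is inserted between them. /b/ and /t/ form a stop–stop cluster, so [a] is inserted between them. /tokgunabtaudihv/ → tokagunabataudihv.
Rule 2 (final cluster simplification): /v/ is the second consonant of a word-final cluster /hv/, so it deletes. /tokagunabataudihv/ → tokagunabataudih.

tokagunabataudih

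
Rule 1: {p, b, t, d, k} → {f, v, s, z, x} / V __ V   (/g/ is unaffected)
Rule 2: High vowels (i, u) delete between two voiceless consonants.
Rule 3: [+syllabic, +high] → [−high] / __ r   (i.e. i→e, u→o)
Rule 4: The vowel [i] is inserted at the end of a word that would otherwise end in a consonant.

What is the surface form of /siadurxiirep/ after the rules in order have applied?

Rule 1 (intervocalic spirantization): /d/ is a stop between vowels /a/ and /u/, so it spirantizes to the fricative [z]. /siadurxiirep/ → siazurxiirep.
Rule 2 (high vowel syncope): no segment meets the environment; /siazurxiirep/ is unchanged.
Rule 3 (pre-rhotic lowering): /u/ is a high vowel immediately before /r/, so it lowers to [o]. /i/ is a high vowel immediately before /r/, so it lowers to [e]. /siazurxiirep/ → siazorxierep.
Rule 4 (final i-epenthesis): the form ends in the consonant /p/, so [i] is inserted word-finally. /siazorxierep/ → siazorxierepi.

siazorxierepi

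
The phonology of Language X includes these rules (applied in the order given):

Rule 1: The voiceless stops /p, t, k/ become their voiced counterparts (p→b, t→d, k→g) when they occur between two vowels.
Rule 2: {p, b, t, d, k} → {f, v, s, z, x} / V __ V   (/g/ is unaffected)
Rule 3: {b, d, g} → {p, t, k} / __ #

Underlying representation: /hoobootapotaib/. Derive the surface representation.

Rule 1 (intervocalic voicing): /t/ is a voiceless stop between vowels /o/ and /a/, so it voices to [d]. /p/ is a voiceless stop between vowels /a/ and /o/, so it voices to [b]. /t/ is a voiceless stop between vowels /o/ and /a/, so it voices to [d]. /hoobootapotaib/ → hooboodabodaib.
Rule 2 (intervocalic spirantization): /b/ is a stop between vowels /o/ and /o/, so it spirantizes to the fricative [v]. /d/ is a stop between vowels /o/ and /a/, so it spirantizes to the fricative [z]. /b/ is a stop between vowels /a/ and /o/, so it spirantizes to the fricative [v]. /d/ is a stop between vowels /o/ and /a/, so it spirantizes to the fricative [z]. /hooboodabodaib/ → hoovoozavozaib.
Rule 3 (final devoicing): /b/ is a voiced stop in word-final position, so it devoices to [p]. /hoovoozavozaib/ → hoovoozavozaip.

hoovoozavozaip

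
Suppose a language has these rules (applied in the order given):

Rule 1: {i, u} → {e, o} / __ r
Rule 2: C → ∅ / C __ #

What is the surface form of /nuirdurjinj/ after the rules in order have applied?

nuerdorjin

Rule 1 (pre-rhotic lowering): /i/ is a high vowel immediately before /r/, so it lowers to [e]. /u/ is a high vowel immediately before /r/, so it lowers to [o]. /nuirdurjinj/ → nuerdorjinj.
Rule 2 (final cluster simplification): /j/ is the second consonant of a word-final cluster /nj/, so it deletes. /nuerdorjinj/ → nuerdorjin.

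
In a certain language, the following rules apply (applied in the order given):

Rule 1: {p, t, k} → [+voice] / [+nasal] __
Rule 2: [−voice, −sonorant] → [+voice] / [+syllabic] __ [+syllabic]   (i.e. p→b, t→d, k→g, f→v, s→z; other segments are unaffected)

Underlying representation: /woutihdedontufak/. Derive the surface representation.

Rule 1 (post-nasal voicing): /t/ is a voiceless stop immediately after the nasal /n/, so it voices to [d]. /woutihdedontufak/ → woutihdedondufak.
Rule 2 (intervocalic voicing): /t/ is a voiceless obstruent between vowels /u/ and /i/, so it voices to [d]. /f/ is a voiceless obstruent between vowels /u/ and /a/, so it voices to [v]. /woutihdedondufak/ → woudihdedonduvak.

woudihdedonduvak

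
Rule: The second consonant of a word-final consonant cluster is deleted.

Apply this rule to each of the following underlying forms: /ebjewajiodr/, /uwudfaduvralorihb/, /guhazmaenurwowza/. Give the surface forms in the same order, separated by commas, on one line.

/ebjewajiodr/: /r/ is the second consonant of a word-final cluster /dr/, so it deletes. → [ebjewajiod].
/uwudfaduvralorihb/: /b/ is the second consonant of a word-final cluster /hb/, so it deletes. → [uwudfaduvralorih].
/guhazmaenurwowza/: the rule's environment is not met; surfaces unchanged as [guhazmaenurwowza].

ebjewajiod, uwudfaduvralorih, guhazmaenurwowza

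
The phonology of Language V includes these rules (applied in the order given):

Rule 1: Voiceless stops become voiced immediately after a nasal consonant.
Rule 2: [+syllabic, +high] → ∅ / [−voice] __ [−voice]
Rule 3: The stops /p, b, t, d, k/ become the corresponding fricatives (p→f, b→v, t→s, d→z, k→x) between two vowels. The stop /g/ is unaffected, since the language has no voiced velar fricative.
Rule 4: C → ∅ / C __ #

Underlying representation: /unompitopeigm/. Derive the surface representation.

Rule 1 (post-nasal voicing): /p/ is a voiceless stop immediately after the nasal /m/, so it voices to [b]. /unompitopeigm/ → unombitopeigm.
Rule 2 (high vowel syncope): no segment meets the environment; /unombitopeigm/ is unchanged.
Rule 3 (intervocalic spirantization): /t/ is a stop between vowels /i/ and /o/, so it spirantizes to the fricative [s]. /p/ is a stop between vowels /o/ and /e/, so it spirantizes to the fricative [f]. /unombitopeigm/ → unombisofeigm.
Rule 4 (final cluster simplification): /m/ is the second consonant of a word-final cluster /gm/, so it deletes. /unombisofeigm/ → unombisofeig.

unombisofeig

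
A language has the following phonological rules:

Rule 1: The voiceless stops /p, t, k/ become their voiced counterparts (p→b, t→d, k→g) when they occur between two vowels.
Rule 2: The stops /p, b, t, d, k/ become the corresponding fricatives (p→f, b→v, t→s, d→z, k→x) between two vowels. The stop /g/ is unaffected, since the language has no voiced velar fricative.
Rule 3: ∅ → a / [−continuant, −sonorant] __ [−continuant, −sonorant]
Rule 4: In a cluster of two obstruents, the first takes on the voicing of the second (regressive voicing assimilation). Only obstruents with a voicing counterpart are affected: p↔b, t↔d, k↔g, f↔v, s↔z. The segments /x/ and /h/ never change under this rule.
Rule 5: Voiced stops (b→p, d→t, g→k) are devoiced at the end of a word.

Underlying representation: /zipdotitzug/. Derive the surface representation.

Rule 1 (intervocalic voicing): /t/ is a voiceless stop between vowels /o/ and /i/, so it voices to [d]. /zipdotitzug/ → zipdoditzug.
Rule 2 (intervocalic spirantization): /d/ is a stop between vowels /o/ and /i/, so it spirantizes to the fricative [z]. /zipdoditzug/ → zipdozitzug.
Rule 3 (stop-cluster a-epenthesis): /p/ and /d/ form a stop–stop cluster, so [a] is inserted between them. /zipdozitzug/ → zipadozitzug.
Rule 4 (regressive voicing assimilation): /t/ precedes the voiced obstruent /z/, so it voices to [d] by assimilation. /zipadozitzug/ → zipadozidzug.
Rule 5 (final devoicing): /g/ is a voiced stop in word-final position, so it devoices to [k]. /zipadozidzug/ → zipadozidzuk.

zipadozidzuk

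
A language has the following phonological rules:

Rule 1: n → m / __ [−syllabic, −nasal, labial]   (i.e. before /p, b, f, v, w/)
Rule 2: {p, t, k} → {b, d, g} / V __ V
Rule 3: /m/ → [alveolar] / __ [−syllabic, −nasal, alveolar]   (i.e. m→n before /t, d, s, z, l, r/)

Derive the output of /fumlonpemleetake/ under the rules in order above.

Rule 1 (nasal place assimilation): /n/ precedes the labial consonant /p/, so it assimilates in place to [m]. /fumlonpemleetake/ → fumlompemleetake.
Rule 2 (intervocalic voicing): /t/ is a voiceless stop between vowels /e/ and /a/, so it voices to [d]. /k/ is a voiceless stop between vowels /a/ and /e/, so it voices to [g]. /fumlompemleetake/ → fumlompemleedage.
Rule 3 (nasal place assimilation): /m/ precedes the alveolar consonant /l/, so it assimilates in place to [n]. /m/ precedes the alveolar consonant /l/, so it assimilates in place to [n]. /fumlompemleedage/ → funlompenleedage.

funlompenleedage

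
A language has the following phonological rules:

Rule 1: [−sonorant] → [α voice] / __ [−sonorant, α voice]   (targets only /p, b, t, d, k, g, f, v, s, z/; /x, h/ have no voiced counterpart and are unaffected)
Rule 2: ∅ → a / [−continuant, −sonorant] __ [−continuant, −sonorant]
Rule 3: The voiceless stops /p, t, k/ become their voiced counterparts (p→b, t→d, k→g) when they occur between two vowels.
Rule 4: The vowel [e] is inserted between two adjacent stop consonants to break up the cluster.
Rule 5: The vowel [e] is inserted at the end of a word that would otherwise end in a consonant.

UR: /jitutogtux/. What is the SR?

jidudogaduxe

Rule 1 (regressive voicing assimilation): /g/ precedes the voiceless obstruent /t/, so it devoices to [k] by assimilation. /jitutogtux/ → jitutoktux.
Rule 2 (stop-cluster a-epenthesis): /k/ and /t/ form a stop–stop cluster, so [a] is inserted between them. /jitutoktux/ → jitutokatux.
Rule 3 (intervocalic voicing): /t/ is a voiceless stop between vowels /i/ and /u/, so it voices to [d]. /t/ is a voiceless stop between vowels /u/ and /o/, so it voices to [d]. /k/ is a voiceless stop between vowels /o/ and /a/, so it voices to [g]. /t/ is a voiceless stop between vowels /a/ and /u/, so it voices to [d]. /jitutokatux/ → jidudogadux.
Rule 4 (stop-cluster e-epenthesis): no segment meets the environment; /jidudogadux/ is unchanged.
Rule 5 (final e-epenthesis): the form ends in the consonant /x/, so [e] is inserted word-finally. /jidudogadux/ → jidudogaduxe.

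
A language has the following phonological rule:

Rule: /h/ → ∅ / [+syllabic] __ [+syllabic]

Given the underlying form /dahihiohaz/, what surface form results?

/h/ occurs between vowels /a/ and /i/, so it deletes.
/h/ occurs between vowels /i/ and /i/, so it deletes.
/h/ occurs between vowels /o/ and /a/, so it deletes.
Surface form: [daiioaz].

daiioaz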